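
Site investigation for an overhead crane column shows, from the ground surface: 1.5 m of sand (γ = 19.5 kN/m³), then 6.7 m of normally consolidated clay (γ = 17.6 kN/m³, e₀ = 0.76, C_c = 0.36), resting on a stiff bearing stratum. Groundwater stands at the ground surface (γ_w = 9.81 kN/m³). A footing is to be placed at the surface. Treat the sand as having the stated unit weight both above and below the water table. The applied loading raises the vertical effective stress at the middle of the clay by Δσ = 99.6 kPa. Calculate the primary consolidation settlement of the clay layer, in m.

S_c ≈ 0.737 m

Mid-depth of clay below the ground surface: z = 1.5 + 6.7/2 = 4.85 m.
Total vertical stress at mid-clay: σ_v = 19.5×1.5 + 17.6×3.35 = 88.21 kPa.
Pore pressure: u = 9.81×(4.85 − 0) = 47.578 kPa.
Initial effective stress: σ'_0 = σ_v − u = 88.21 − 47.578 = 40.632 kPa.
Final effective stress: σ'_f = σ'_0 + Δσ = 40.632 + 99.6 = 140.23 kPa.
Normally consolidated clay, so the full stress increment lies on the virgin compression line:
S_c = C_c·H/(1+e₀)·log₁₀(σ'_f/σ'_0) = 0.36×6.7/(1+0.76)×log₁₀(140.23/40.632)
    = 1.3705 × 0.53797 = 0.7373 m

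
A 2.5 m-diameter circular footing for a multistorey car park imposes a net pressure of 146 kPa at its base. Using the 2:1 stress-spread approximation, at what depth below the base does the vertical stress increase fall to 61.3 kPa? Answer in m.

z ≈ 1.36 m

2:1 spreading — at depth z the loaded area has grown by z in each plan dimension:
qD²/(D+z)² = Δσ_z ⇒ z = D(√(q/Δσ_z) − 1) = 2.5×(√(146/61.3) − 1) = 1.358 m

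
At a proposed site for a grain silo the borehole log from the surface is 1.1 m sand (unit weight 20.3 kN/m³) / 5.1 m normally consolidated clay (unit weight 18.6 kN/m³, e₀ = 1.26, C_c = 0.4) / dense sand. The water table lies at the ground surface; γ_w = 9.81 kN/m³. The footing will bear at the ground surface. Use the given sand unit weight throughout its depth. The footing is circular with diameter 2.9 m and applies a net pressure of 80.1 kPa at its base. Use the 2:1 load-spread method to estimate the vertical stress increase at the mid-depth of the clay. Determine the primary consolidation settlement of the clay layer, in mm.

Mid-depth of clay below the ground surface: z = 1.1 + 5.1/2 = 3.65 m.
Total vertical stress at mid-clay: σ_v = 20.3×1.1 + 18.6×2.55 = 69.76 kPa.
Pore pressure: u = 9.81×(3.65 − 0) = 35.806 kPa.
Initial effective stress: σ'_0 = σ_v − u = 69.76 − 35.806 = 33.954 kPa.
Stress increase at mid-clay by the 2:1 spreading method:
Δσ ≈ qD²/(D+z)² = 80.1×2.9²/(2.9+3.65)² = 15.702 kPa
Final effective stress: σ'_f = σ'_0 + Δσ = 33.954 + 15.702 = 49.656 kPa.
Normally consolidated clay, so the full stress increment lies on the virgin compression line:
S_c = C_c·H/(1+e₀)·log₁₀(σ'_f/σ'_0) = 0.4×5.1/(1+1.26)×log₁₀(49.656/33.954)
    = 0.90265 × 0.16508 = 0.149 m

S_c ≈ 149 mm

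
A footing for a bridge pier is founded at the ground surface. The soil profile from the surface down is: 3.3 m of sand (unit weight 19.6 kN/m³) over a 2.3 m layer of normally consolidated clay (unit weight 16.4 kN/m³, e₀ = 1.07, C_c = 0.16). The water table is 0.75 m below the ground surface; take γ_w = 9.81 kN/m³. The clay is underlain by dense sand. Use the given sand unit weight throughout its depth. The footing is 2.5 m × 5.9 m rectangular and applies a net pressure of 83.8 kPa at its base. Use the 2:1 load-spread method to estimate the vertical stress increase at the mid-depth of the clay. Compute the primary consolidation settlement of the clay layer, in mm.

S_c ≈ 24 mm

Mid-depth of clay below the ground surface: z = 3.3 + 2.3/2 = 4.45 m.
Total vertical stress at mid-clay: σ_v = 19.6×3.3 + 16.4×1.15 = 83.54 kPa.
Pore pressure: u = 9.81×(4.45 − 0.75) = 36.297 kPa.
Initial effective stress: σ'_0 = σ_v − u = 83.54 − 36.297 = 47.243 kPa.
Stress increase at mid-clay by the 2:1 spreading method:
Δσ = qBL/((B+z)(L+z)) = 83.8×2.5×5.9/((2.5+4.45)(5.9+4.45)) = 17.183 kPa
Final effective stress: σ'_f = σ'_0 + Δσ = 47.243 + 17.183 = 64.426 kPa.
Normally consolidated clay, so the full stress increment lies on the virgin compression line:
S_c = C_c·H/(1+e₀)·log₁₀(σ'_f/σ'_0) = 0.16×2.3/(1+1.07)×log₁₀(64.426/47.243)
    = 0.17778 × 0.13472 = 0.02395 m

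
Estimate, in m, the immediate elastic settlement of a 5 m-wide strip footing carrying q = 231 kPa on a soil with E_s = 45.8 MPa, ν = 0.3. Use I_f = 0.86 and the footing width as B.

S_e ≈ 0.0197 m

Immediate (elastic) settlement: S_e = q·B·(1−ν²)/E_s · I_f.
E_s = 45.8 MPa = 45800 kPa.
S_e = 231 × 5 × (1 − 0.3²) / 45800 × 0.86
    = 231 × 5 × 0.91 / 45800 × 0.86
    = 0.01974 m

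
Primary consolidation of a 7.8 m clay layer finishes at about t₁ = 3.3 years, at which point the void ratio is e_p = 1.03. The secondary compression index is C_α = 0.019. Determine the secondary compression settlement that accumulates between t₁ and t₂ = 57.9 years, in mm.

Secondary compression: S_s = C_α·H/(1+e_p)·log₁₀(t₂/t₁)
S_s = 0.019×7.8/(1+1.03)×log₁₀(57.9/3.3)
    = 0.073 × 1.244 = 0.09083 m

S_s ≈ 90.8 mm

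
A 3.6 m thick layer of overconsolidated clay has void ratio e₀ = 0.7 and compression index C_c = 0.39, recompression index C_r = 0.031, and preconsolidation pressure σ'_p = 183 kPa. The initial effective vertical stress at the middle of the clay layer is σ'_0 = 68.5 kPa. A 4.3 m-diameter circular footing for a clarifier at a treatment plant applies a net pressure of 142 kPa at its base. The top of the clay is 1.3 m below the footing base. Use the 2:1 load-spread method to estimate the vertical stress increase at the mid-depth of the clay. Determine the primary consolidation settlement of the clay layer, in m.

S_c ≈ 0.0151 m

Mid-depth of clay below the footing base: z = 1.3 + 3.6/2 = 3.1 m.
Stress increase at mid-clay by the 2:1 spreading method:
Δσ ≈ qD²/(D+z)² = 142×4.3²/(4.3+3.1)² = 47.947 kPa
Final effective stress: σ'_f = 68.5 + 47.947 = 116.45 kPa.
σ'_f = 116.45 ≤ σ'_p = 183 kPa, so the clay remains overconsolidated and only the recompression index applies:
S_c = C_r·H/(1+e₀)·log₁₀(σ'_f/σ'_0) = 0.031×3.6/1.7×log₁₀(116.45/68.5)
    = 0.065646 × 0.23045 = 0.01513 m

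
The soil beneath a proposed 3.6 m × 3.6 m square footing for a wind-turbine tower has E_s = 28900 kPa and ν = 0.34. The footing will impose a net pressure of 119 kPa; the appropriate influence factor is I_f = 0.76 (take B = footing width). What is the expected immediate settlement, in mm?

Immediate (elastic) settlement: S_e = q·B·(1−ν²)/E_s · I_f.
S_e = 119 × 3.6 × (1 − 0.34²) / 28900 × 0.76
    = 119 × 3.6 × 0.8844 / 28900 × 0.76
    = 0.009964 m = 9.964 mm

S_e ≈ 9.96 mm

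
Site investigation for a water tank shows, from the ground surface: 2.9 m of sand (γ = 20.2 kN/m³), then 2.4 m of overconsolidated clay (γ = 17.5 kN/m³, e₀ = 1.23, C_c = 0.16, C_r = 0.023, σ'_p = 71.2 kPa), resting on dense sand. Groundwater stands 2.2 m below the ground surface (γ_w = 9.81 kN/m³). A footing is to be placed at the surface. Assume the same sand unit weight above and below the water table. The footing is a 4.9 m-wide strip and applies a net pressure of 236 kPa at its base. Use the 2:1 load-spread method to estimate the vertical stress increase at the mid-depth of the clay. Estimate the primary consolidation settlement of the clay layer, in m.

Mid-depth of clay below the ground surface: z = 2.9 + 2.4/2 = 4.1 m.
Total vertical stress at mid-clay: σ_v = 20.2×2.9 + 17.5×1.2 = 79.58 kPa.
Pore pressure: u = 9.81×(4.1 − 2.2) = 18.639 kPa.
Initial effective stress: σ'_0 = σ_v − u = 79.58 − 18.639 = 60.941 kPa.
Stress increase at mid-clay by the 2:1 spreading method:
Δσ = qB/(B+z) = 236×4.9/(4.9+4.1) = 128.49 kPa
Final effective stress: σ'_f = 60.941 + 128.49 = 189.43 kPa.
σ'_f = 189.43 > σ'_p = 71.2 kPa, so the stress path crosses the preconsolidation pressure — recompression up to σ'_p, then virgin compression beyond:
S_c = H/(1+e₀)·[C_r·log₁₀(σ'_p/σ'_0) + C_c·log₁₀(σ'_f/σ'_p)]
    = 2.4/2.23 × [0.023×log₁₀(71.2/60.941) + 0.16×log₁₀(189.43/71.2)]
    = 1.0762 × [0.0015541 + 0.067995] = 0.07485 m

S_c ≈ 0.0748 m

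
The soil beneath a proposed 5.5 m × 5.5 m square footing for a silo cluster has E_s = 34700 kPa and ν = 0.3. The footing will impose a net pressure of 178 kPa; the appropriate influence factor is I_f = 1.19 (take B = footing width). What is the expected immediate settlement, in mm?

S_e ≈ 30.6 mm

Immediate (elastic) settlement: S_e = q·B·(1−ν²)/E_s · I_f.
S_e = 178 × 5.5 × (1 − 0.3²) / 34700 × 1.19
    = 178 × 5.5 × 0.91 / 34700 × 1.19
    = 0.03055 m = 30.55 mm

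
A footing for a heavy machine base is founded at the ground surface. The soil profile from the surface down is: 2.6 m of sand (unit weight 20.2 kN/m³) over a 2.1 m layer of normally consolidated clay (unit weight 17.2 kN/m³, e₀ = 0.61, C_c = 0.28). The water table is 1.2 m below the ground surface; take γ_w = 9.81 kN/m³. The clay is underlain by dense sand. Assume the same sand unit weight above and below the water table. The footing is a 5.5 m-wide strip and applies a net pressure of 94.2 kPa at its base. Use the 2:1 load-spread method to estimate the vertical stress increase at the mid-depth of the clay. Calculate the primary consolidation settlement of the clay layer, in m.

Mid-depth of clay below the ground surface: z = 2.6 + 2.1/2 = 3.65 m.
Total vertical stress at mid-clay: σ_v = 20.2×2.6 + 17.2×1.05 = 70.58 kPa.
Pore pressure: u = 9.81×(3.65 − 1.2) = 24.035 kPa.
Initial effective stress: σ'_0 = σ_v − u = 70.58 − 24.035 = 46.545 kPa.
Stress increase at mid-clay by the 2:1 spreading method:
Δσ = qB/(B+z) = 94.2×5.5/(5.5+3.65) = 56.623 kPa
Final effective stress: σ'_f = σ'_0 + Δσ = 46.545 + 56.623 = 103.17 kPa.
Normally consolidated clay, so the full stress increment lies on the virgin compression line:
S_c = C_c·H/(1+e₀)·log₁₀(σ'_f/σ'_0) = 0.28×2.1/(1+0.61)×log₁₀(103.17/46.545)
    = 0.36522 × 0.34568 = 0.1262 m

S_c ≈ 0.126 m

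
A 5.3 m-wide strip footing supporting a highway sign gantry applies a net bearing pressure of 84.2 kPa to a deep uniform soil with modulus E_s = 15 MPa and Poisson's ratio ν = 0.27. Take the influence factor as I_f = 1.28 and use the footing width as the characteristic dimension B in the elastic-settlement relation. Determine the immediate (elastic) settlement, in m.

Immediate (elastic) settlement: S_e = q·B·(1−ν²)/E_s · I_f.
E_s = 15 MPa = 15000 kPa.
S_e = 84.2 × 5.3 × (1 − 0.27²) / 15000 × 1.28
    = 84.2 × 5.3 × 0.9271 / 15000 × 1.28
    = 0.0353 m

S_e ≈ 0.0353 m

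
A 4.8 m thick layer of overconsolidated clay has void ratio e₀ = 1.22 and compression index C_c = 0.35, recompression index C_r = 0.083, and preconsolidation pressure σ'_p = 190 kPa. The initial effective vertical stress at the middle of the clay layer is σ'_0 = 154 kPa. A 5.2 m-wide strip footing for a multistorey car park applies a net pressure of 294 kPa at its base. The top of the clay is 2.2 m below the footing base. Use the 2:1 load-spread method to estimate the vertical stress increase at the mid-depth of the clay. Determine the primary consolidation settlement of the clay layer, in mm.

Mid-depth of clay below the footing base: z = 2.2 + 4.8/2 = 4.6 m.
Stress increase at mid-clay by the 2:1 spreading method:
Δσ = qB/(B+z) = 294×5.2/(5.2+4.6) = 156 kPa
Final effective stress: σ'_f = 154 + 156 = 310 kPa.
σ'_f = 310 > σ'_p = 190 kPa, so the stress path crosses the preconsolidation pressure — recompression up to σ'_p, then virgin compression beyond:
S_c = H/(1+e₀)·[C_r·log₁₀(σ'_p/σ'_0) + C_c·log₁₀(σ'_f/σ'_p)]
    = 4.8/2.22 × [0.083×log₁₀(190/154) + 0.35×log₁₀(310/190)]
    = 2.1622 × [0.0075723 + 0.074413] = 0.1773 m

S_c ≈ 177 mm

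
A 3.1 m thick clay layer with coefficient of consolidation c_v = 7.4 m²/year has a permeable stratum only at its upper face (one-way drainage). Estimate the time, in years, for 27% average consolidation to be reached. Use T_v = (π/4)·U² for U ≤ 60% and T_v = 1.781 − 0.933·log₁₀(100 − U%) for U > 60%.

t ≈ 0.0744 years

Drainage path length: H_d = H = 3.1 m (single drainage).
U ≤ 60%: T_v = (π/4)·U² = (π/4)×0.27² = 0.057256.
t = T_v·H_d²/c_v = 0.057256×3.1²/7.4 = 0.07436 years.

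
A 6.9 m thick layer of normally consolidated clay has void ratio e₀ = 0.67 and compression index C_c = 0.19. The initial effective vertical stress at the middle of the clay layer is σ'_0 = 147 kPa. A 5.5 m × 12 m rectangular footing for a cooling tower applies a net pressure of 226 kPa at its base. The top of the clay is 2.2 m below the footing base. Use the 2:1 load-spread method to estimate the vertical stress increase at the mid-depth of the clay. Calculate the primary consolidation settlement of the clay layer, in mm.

S_c ≈ 142 mm

Mid-depth of clay below the footing base: z = 2.2 + 6.9/2 = 5.65 m.
Stress increase at mid-clay by the 2:1 spreading method:
Δσ = qBL/((B+z)(L+z)) = 226×5.5×12/((5.5+5.65)(12+5.65)) = 75.794 kPa
Final effective stress: σ'_f = σ'_0 + Δσ = 147 + 75.794 = 222.79 kPa.
Normally consolidated clay, so the full stress increment lies on the virgin compression line:
S_c = C_c·H/(1+e₀)·log₁₀(σ'_f/σ'_0) = 0.19×6.9/(1+0.67)×log₁₀(222.79/147)
    = 0.78503 × 0.18058 = 0.1418 m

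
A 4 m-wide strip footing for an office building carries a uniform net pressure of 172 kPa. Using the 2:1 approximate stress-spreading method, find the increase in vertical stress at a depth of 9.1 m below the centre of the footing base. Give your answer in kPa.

Δσ_z ≈ 52.5 kPa

By the 2:1 method the load spreads at 1 horizontal : 2 vertical, so at depth z the loaded area has grown by z in each plan dimension:
Δσ = qB/(B+z) = 172×4/(4+9.1) = 52.519 kPa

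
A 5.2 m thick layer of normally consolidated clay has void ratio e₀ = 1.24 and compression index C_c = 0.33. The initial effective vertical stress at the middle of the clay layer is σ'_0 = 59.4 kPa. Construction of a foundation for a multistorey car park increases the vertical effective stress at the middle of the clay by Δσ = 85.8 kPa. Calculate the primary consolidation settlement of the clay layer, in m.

S_c ≈ 0.297 m

Final effective stress: σ'_f = σ'_0 + Δσ = 59.4 + 85.8 = 145.2 kPa.
Normally consolidated clay, so the full stress increment lies on the virgin compression line:
S_c = C_c·H/(1+e₀)·log₁₀(σ'_f/σ'_0) = 0.33×5.2/(1+1.24)×log₁₀(145.2/59.4)
    = 0.76607 × 0.38818 = 0.2974 m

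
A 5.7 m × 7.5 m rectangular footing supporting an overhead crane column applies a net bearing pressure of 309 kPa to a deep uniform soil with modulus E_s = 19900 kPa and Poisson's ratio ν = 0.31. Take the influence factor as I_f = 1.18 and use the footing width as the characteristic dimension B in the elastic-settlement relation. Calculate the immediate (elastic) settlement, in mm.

S_e ≈ 94.4 mm

Immediate (elastic) settlement: S_e = q·B·(1−ν²)/E_s · I_f.
S_e = 309 × 5.7 × (1 − 0.31²) / 19900 × 1.18
    = 309 × 5.7 × 0.9039 / 19900 × 1.18
    = 0.0944 m = 94.4 mm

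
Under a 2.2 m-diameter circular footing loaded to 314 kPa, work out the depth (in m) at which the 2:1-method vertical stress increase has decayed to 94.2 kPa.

2:1 spreading — at depth z the loaded area has grown by z in each plan dimension:
qD²/(D+z)² = Δσ_z ⇒ z = D(√(q/Δσ_z) − 1) = 2.2×(√(314/94.2) − 1) = 1.817 m

z ≈ 1.82 m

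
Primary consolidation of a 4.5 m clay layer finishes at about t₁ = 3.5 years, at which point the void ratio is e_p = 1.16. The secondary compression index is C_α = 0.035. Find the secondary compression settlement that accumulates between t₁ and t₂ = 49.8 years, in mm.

Secondary compression: S_s = C_α·H/(1+e_p)·log₁₀(t₂/t₁)
S_s = 0.035×4.5/(1+1.16)×log₁₀(49.8/3.5)
    = 0.07292 × 1.153 = 0.08408 m

S_s ≈ 84.1 mm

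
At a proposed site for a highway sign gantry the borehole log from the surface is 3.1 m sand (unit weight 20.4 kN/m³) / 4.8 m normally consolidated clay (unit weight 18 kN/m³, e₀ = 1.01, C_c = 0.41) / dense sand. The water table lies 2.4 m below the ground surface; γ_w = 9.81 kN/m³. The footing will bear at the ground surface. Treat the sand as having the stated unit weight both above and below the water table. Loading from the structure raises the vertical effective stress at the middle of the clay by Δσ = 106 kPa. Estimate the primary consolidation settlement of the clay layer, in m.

Mid-depth of clay below the ground surface: z = 3.1 + 4.8/2 = 5.5 m.
Total vertical stress at mid-clay: σ_v = 20.4×3.1 + 18×2.4 = 106.44 kPa.
Pore pressure: u = 9.81×(5.5 − 2.4) = 30.411 kPa.
Initial effective stress: σ'_0 = σ_v − u = 106.44 − 30.411 = 76.029 kPa.
Final effective stress: σ'_f = σ'_0 + Δσ = 76.029 + 106 = 182.03 kPa.
Normally consolidated clay, so the full stress increment lies on the virgin compression line:
S_c = C_c·H/(1+e₀)·log₁₀(σ'_f/σ'_0) = 0.41×4.8/(1+1.01)×log₁₀(182.03/76.029)
    = 0.9791 × 0.37916 = 0.3712 m

S_c ≈ 0.371 m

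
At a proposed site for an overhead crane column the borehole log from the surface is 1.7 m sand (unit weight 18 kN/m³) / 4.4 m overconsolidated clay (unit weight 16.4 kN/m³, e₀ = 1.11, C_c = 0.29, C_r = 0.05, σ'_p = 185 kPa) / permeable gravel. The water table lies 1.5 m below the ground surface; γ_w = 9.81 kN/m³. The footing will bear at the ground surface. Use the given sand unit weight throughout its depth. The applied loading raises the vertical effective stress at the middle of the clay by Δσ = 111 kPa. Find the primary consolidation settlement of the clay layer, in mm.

S_c ≈ 57.7 mm

Mid-depth of clay below the ground surface: z = 1.7 + 4.4/2 = 3.9 m.
Total vertical stress at mid-clay: σ_v = 18×1.7 + 16.4×2.2 = 66.68 kPa.
Pore pressure: u = 9.81×(3.9 − 1.5) = 23.544 kPa.
Initial effective stress: σ'_0 = σ_v − u = 66.68 − 23.544 = 43.136 kPa.
Final effective stress: σ'_f = 43.136 + 111 = 154.14 kPa.
σ'_f = 154.14 ≤ σ'_p = 185 kPa, so the clay remains overconsolidated and only the recompression index applies:
S_c = C_r·H/(1+e₀)·log₁₀(σ'_f/σ'_0) = 0.05×4.4/2.11×log₁₀(154.14/43.136)
    = 0.10427 × 0.55308 = 0.05767 m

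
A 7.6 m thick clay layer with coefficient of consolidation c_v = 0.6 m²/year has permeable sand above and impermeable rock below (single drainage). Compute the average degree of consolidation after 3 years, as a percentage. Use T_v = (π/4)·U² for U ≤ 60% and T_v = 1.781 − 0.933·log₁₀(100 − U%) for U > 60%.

U ≈ 19.9 %

Drainage path length: H_d = H = 7.6 m (single drainage).
T_v = c_v·t/H_d² = 0.6×3/7.6² = 0.031163.
T_v = 0.031163 corresponds to the U ≤ 60% branch:
U = √(4T_v/π) = 0.1992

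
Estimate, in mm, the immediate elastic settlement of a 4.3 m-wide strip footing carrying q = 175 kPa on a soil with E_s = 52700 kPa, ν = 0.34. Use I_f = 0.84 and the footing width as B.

S_e ≈ 10.6 mm

Immediate (elastic) settlement: S_e = q·B·(1−ν²)/E_s · I_f.
S_e = 175 × 4.3 × (1 − 0.34²) / 52700 × 0.84
    = 175 × 4.3 × 0.8844 / 52700 × 0.84
    = 0.01061 m = 10.61 mm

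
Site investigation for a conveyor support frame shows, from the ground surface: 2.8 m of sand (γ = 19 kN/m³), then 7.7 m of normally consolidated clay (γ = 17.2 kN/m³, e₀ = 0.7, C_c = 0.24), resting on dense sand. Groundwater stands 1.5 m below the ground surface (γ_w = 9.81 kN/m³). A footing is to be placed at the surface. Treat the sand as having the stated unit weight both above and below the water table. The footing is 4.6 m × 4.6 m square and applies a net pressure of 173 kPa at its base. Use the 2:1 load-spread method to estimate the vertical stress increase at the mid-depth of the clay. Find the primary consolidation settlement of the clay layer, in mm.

S_c ≈ 165 mm

Mid-depth of clay below the ground surface: z = 2.8 + 7.7/2 = 6.65 m.
Total vertical stress at mid-clay: σ_v = 19×2.8 + 17.2×3.85 = 119.42 kPa.
Pore pressure: u = 9.81×(6.65 − 1.5) = 50.522 kPa.
Initial effective stress: σ'_0 = σ_v − u = 119.42 − 50.522 = 68.898 kPa.
Stress increase at mid-clay by the 2:1 spreading method:
Δσ = qBL/((B+z)(L+z)) = 173×4.6×4.6/((4.6+6.65)(4.6+6.65)) = 28.924 kPa
Final effective stress: σ'_f = σ'_0 + Δσ = 68.898 + 28.924 = 97.822 kPa.
Normally consolidated clay, so the full stress increment lies on the virgin compression line:
S_c = C_c·H/(1+e₀)·log₁₀(σ'_f/σ'_0) = 0.24×7.7/(1+0.7)×log₁₀(97.822/68.898)
    = 1.0871 × 0.15223 = 0.1655 m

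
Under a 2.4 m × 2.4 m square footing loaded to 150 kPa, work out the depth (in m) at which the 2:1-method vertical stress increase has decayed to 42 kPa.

2:1 spreading — at depth z the loaded area has grown by z in each plan dimension:
qB²/(B+z)² = Δσ_z ⇒ z = B(√(q/Δσ_z) − 1) = 2.4×(√(150/42) − 1) = 2.136 m

z ≈ 2.14 m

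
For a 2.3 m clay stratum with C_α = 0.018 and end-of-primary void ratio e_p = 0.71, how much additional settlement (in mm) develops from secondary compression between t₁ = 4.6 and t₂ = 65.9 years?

S_s ≈ 28 mm

Secondary compression: S_s = C_α·H/(1+e_p)·log₁₀(t₂/t₁)
S_s = 0.018×2.3/(1+0.71)×log₁₀(65.9/4.6)
    = 0.02421 × 1.156 = 0.02799 m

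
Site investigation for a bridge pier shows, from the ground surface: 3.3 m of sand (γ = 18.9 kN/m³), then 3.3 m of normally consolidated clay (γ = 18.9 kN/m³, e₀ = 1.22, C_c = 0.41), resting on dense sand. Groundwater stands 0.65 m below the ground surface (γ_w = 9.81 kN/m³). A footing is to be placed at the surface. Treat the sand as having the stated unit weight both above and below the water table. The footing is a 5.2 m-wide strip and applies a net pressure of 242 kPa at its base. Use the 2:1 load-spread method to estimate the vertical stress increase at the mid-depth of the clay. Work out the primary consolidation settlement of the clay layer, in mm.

S_c ≈ 325 mm

Mid-depth of clay below the ground surface: z = 3.3 + 3.3/2 = 4.95 m.
Total vertical stress at mid-clay: σ_v = 18.9×3.3 + 18.9×1.65 = 93.555 kPa.
Pore pressure: u = 9.81×(4.95 − 0.65) = 42.183 kPa.
Initial effective stress: σ'_0 = σ_v − u = 93.555 − 42.183 = 51.372 kPa.
Stress increase at mid-clay by the 2:1 spreading method:
Δσ = qB/(B+z) = 242×5.2/(5.2+4.95) = 123.98 kPa
Final effective stress: σ'_f = σ'_0 + Δσ = 51.372 + 123.98 = 175.35 kPa.
Normally consolidated clay, so the full stress increment lies on the virgin compression line:
S_c = C_c·H/(1+e₀)·log₁₀(σ'_f/σ'_0) = 0.41×3.3/(1+1.22)×log₁₀(175.35/51.372)
    = 0.60946 × 0.53318 = 0.325 m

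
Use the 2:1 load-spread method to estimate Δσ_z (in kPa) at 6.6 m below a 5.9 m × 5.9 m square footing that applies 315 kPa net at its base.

By the 2:1 method the load spreads at 1 horizontal : 2 vertical, so at depth z the loaded area has grown by z in each plan dimension:
Δσ = qBL/((B+z)(L+z)) = 315×5.9×5.9/((5.9+6.6)(5.9+6.6)) = 70.177 kPa

Δσ_z ≈ 70.2 kPa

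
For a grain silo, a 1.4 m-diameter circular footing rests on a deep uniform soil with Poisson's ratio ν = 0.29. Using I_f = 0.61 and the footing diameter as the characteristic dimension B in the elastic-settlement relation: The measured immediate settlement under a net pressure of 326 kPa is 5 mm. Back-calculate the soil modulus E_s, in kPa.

E_s ≈ 51000 kPa

S_e = q·B·(1−ν²)/E_s · I_f  ⇒  E_s = q·B·(1−ν²)·I_f / S_e.
E_s = 326 × 1.4 × 0.9159 × 0.61 / 0.005 = 51000 kPa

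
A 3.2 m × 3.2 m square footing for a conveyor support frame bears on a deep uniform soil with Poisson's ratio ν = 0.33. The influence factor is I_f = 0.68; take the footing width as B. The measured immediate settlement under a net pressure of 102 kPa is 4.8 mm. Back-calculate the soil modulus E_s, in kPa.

E_s ≈ 41200 kPa

S_e = q·B·(1−ν²)/E_s · I_f  ⇒  E_s = q·B·(1−ν²)·I_f / S_e.
E_s = 102 × 3.2 × 0.8911 × 0.68 / 0.0048 = 41200 kPa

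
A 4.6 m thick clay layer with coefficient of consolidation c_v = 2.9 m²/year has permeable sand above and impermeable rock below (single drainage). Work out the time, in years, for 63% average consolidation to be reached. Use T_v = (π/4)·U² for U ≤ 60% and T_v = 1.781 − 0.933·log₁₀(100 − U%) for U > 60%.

Drainage path length: H_d = H = 4.6 m (single drainage).
U > 60%: T_v = 1.781 − 0.933·log₁₀(100 − 63) = 0.31787.
t = T_v·H_d²/c_v = 0.31787×4.6²/2.9 = 2.319 years.

t ≈ 2.32 years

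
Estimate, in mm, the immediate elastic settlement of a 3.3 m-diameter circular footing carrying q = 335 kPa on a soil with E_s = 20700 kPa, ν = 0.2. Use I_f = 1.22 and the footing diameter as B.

S_e ≈ 62.5 mm

Immediate (elastic) settlement: S_e = q·B·(1−ν²)/E_s · I_f.
S_e = 335 × 3.3 × (1 − 0.2²) / 20700 × 1.22
    = 335 × 3.3 × 0.96 / 20700 × 1.22
    = 0.06255 m = 62.55 mm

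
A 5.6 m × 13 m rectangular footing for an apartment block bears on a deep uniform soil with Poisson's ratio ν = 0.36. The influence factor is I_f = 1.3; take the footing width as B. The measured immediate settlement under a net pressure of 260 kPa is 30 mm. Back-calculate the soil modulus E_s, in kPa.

S_e = q·B·(1−ν²)/E_s · I_f  ⇒  E_s = q·B·(1−ν²)·I_f / S_e.
E_s = 260 × 5.6 × 0.8704 × 1.3 / 0.03 = 54920 kPa

E_s ≈ 54900 kPa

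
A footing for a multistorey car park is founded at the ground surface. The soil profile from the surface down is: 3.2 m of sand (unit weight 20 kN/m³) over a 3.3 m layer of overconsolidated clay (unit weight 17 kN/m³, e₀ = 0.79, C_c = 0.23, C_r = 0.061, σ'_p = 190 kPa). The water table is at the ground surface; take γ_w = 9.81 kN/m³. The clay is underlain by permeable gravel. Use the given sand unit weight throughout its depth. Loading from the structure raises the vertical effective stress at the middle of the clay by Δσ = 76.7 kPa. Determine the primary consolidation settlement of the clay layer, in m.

Mid-depth of clay below the ground surface: z = 3.2 + 3.3/2 = 4.85 m.
Total vertical stress at mid-clay: σ_v = 20×3.2 + 17×1.65 = 92.05 kPa.
Pore pressure: u = 9.81×(4.85 − 0) = 47.578 kPa.
Initial effective stress: σ'_0 = σ_v − u = 92.05 − 47.578 = 44.472 kPa.
Final effective stress: σ'_f = 44.472 + 76.7 = 121.17 kPa.
σ'_f = 121.17 ≤ σ'_p = 190 kPa, so the clay remains overconsolidated and only the recompression index applies:
S_c = C_r·H/(1+e₀)·log₁₀(σ'_f/σ'_0) = 0.061×3.3/1.79×log₁₀(121.17/44.472)
    = 0.11246 × 0.43531 = 0.04895 m

S_c ≈ 0.049 m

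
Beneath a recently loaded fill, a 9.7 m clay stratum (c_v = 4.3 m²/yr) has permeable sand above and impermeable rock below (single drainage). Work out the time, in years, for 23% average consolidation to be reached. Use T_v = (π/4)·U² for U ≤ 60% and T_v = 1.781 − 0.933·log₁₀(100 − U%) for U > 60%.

Drainage path length: H_d = H = 9.7 m (single drainage).
U ≤ 60%: T_v = (π/4)·U² = (π/4)×0.23² = 0.041548.
t = T_v·H_d²/c_v = 0.041548×9.7²/4.3 = 0.9091 years.

t ≈ 0.909 years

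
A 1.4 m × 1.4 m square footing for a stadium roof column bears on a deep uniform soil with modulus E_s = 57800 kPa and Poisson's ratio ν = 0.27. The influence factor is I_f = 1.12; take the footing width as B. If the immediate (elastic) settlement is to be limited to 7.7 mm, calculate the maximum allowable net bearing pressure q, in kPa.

q ≈ 306 kPa

S_e = q·B·(1−ν²)/E_s · I_f  ⇒  q = S_e·E_s / (B·(1−ν²)·I_f).
q = 0.0077 × 57800 / (1.4 × 0.9271 × 1.12) = 306.2 kPa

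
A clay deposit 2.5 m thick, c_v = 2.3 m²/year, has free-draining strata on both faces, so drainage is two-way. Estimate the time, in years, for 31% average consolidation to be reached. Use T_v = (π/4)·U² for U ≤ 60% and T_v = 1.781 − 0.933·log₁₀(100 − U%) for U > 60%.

t ≈ 0.0513 years

Drainage path length: H_d = H/2 = 1.25 m (double drainage).
U ≤ 60%: T_v = (π/4)·U² = (π/4)×0.31² = 0.075477.
t = T_v·H_d²/c_v = 0.075477×1.25²/2.3 = 0.05128 years.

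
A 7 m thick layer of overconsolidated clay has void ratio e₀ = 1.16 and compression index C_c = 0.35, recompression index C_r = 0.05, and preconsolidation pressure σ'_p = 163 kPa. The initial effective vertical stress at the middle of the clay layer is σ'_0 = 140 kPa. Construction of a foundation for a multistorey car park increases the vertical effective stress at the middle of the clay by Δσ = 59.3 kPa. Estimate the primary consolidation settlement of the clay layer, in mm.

Final effective stress: σ'_f = 140 + 59.3 = 199.3 kPa.
σ'_f = 199.3 > σ'_p = 163 kPa, so the stress path crosses the preconsolidation pressure — recompression up to σ'_p, then virgin compression beyond:
S_c = H/(1+e₀)·[C_r·log₁₀(σ'_p/σ'_0) + C_c·log₁₀(σ'_f/σ'_p)]
    = 7/2.16 × [0.05×log₁₀(163/140) + 0.35×log₁₀(199.3/163)]
    = 3.2407 × [0.003303 + 0.030562] = 0.1097 m

S_c ≈ 110 mm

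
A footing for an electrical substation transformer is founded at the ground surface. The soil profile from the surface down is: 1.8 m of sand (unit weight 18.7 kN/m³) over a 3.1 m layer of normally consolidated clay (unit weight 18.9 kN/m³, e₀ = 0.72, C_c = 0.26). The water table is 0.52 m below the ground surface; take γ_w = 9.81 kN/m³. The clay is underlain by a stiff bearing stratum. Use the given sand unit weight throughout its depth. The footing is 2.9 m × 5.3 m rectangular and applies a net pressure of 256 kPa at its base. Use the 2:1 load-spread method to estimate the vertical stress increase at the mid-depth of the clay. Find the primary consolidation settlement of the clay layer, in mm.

S_c ≈ 228 mm

Mid-depth of clay below the ground surface: z = 1.8 + 3.1/2 = 3.35 m.
Total vertical stress at mid-clay: σ_v = 18.7×1.8 + 18.9×1.55 = 62.955 kPa.
Pore pressure: u = 9.81×(3.35 − 0.52) = 27.762 kPa.
Initial effective stress: σ'_0 = σ_v − u = 62.955 − 27.762 = 35.193 kPa.
Stress increase at mid-clay by the 2:1 spreading method:
Δσ = qBL/((B+z)(L+z)) = 256×2.9×5.3/((2.9+3.35)(5.3+3.35)) = 72.781 kPa
Final effective stress: σ'_f = σ'_0 + Δσ = 35.193 + 72.781 = 107.97 kPa.
Normally consolidated clay, so the full stress increment lies on the virgin compression line:
S_c = C_c·H/(1+e₀)·log₁₀(σ'_f/σ'_0) = 0.26×3.1/(1+0.72)×log₁₀(107.97/35.193)
    = 0.4686 × 0.48685 = 0.2281 m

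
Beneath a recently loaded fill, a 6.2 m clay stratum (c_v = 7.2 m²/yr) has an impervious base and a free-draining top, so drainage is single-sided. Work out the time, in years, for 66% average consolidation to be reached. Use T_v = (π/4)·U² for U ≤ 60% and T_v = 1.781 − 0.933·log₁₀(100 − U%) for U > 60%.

Drainage path length: H_d = H = 6.2 m (single drainage).
U > 60%: T_v = 1.781 − 0.933·log₁₀(100 − 66) = 0.35213.
t = T_v·H_d²/c_v = 0.35213×6.2²/7.2 = 1.88 years.

t ≈ 1.88 years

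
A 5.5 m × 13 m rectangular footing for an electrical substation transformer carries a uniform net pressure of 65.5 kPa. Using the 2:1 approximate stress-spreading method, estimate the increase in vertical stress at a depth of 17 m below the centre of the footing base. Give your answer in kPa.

Δσ_z ≈ 6.94 kPa

By the 2:1 method the load spreads at 1 horizontal : 2 vertical, so at depth z the loaded area has grown by z in each plan dimension:
Δσ = qBL/((B+z)(L+z)) = 65.5×5.5×13/((5.5+17)(13+17)) = 6.9381 kPa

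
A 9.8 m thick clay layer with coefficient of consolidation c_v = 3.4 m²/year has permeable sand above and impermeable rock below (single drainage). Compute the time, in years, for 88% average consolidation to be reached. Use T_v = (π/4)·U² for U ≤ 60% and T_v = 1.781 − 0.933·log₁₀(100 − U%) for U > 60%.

t ≈ 21.9 years

Drainage path length: H_d = H = 9.8 m (single drainage).
U > 60%: T_v = 1.781 − 0.933·log₁₀(100 − 88) = 0.77412.
t = T_v·H_d²/c_v = 0.77412×9.8²/3.4 = 21.87 years.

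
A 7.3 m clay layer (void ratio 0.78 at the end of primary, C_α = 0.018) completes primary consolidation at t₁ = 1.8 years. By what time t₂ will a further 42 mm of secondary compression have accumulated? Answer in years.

S_s = C_α·H/(1+e_p)·log₁₀(t₂/t₁) ⇒ log₁₀(t₂/t₁) = S_s·(1+e_p)/(C_α·H).
log₁₀(t₂/t₁) = 0.042 × (1+0.78) / (0.018×7.3) = 0.5689
t₂ = t₁ × 10^0.5689 = 1.8 × 3.706 = 6.671 years

t₂ ≈ 6.67 years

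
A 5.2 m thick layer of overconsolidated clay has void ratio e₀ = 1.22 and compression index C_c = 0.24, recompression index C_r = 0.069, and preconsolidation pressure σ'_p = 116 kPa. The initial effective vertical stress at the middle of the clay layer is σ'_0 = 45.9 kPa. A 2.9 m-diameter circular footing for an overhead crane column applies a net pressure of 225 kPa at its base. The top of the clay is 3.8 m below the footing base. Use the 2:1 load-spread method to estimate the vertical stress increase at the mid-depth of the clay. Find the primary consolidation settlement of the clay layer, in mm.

S_c ≈ 27.4 mm

Mid-depth of clay below the footing base: z = 3.8 + 5.2/2 = 6.4 m.
Stress increase at mid-clay by the 2:1 spreading method:
Δσ ≈ qD²/(D+z)² = 225×2.9²/(2.9+6.4)² = 21.878 kPa
Final effective stress: σ'_f = 45.9 + 21.878 = 67.778 kPa.
σ'_f = 67.778 ≤ σ'_p = 116 kPa, so the clay remains overconsolidated and only the recompression index applies:
S_c = C_r·H/(1+e₀)·log₁₀(σ'_f/σ'_0) = 0.069×5.2/2.22×log₁₀(67.778/45.9)
    = 0.16162 × 0.16928 = 0.02736 m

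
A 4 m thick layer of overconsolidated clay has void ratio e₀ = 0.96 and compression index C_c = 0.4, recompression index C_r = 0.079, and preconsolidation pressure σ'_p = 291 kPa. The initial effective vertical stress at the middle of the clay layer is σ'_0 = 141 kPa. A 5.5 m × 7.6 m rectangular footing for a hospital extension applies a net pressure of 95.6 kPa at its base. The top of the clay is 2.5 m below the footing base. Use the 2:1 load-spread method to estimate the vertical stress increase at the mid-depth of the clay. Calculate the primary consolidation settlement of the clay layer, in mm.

S_c ≈ 14.7 mm

Mid-depth of clay below the footing base: z = 2.5 + 4/2 = 4.5 m.
Stress increase at mid-clay by the 2:1 spreading method:
Δσ = qBL/((B+z)(L+z)) = 95.6×5.5×7.6/((5.5+4.5)(7.6+4.5)) = 33.025 kPa
Final effective stress: σ'_f = 141 + 33.025 = 174.03 kPa.
σ'_f = 174.03 ≤ σ'_p = 291 kPa, so the clay remains overconsolidated and only the recompression index applies:
S_c = C_r·H/(1+e₀)·log₁₀(σ'_f/σ'_0) = 0.079×4/1.96×log₁₀(174.03/141)
    = 0.16122 × 0.091405 = 0.01474 m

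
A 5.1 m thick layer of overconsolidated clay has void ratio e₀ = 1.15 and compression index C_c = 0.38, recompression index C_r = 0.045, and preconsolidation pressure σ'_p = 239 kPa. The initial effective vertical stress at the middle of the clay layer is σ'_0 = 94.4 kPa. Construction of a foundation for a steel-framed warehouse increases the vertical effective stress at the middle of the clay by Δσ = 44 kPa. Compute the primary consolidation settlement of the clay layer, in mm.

Final effective stress: σ'_f = 94.4 + 44 = 138.4 kPa.
σ'_f = 138.4 ≤ σ'_p = 239 kPa, so the clay remains overconsolidated and only the recompression index applies:
S_c = C_r·H/(1+e₀)·log₁₀(σ'_f/σ'_0) = 0.045×5.1/2.15×log₁₀(138.4/94.4)
    = 0.10674 × 0.16616 = 0.01774 m

S_c ≈ 17.7 mm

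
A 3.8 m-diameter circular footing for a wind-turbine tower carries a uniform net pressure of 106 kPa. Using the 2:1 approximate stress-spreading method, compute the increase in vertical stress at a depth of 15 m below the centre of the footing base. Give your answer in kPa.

Δσ_z ≈ 4.33 kPa

By the 2:1 method the load spreads at 1 horizontal : 2 vertical, so at depth z the loaded area has grown by z in each plan dimension:
Δσ ≈ qD²/(D+z)² = 106×3.8²/(3.8+15)² = 4.3307 kPa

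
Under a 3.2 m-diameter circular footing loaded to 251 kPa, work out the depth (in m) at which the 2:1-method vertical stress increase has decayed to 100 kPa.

z ≈ 1.87 m

2:1 spreading — at depth z the loaded area has grown by z in each plan dimension:
qD²/(D+z)² = Δσ_z ⇒ z = D(√(q/Δσ_z) − 1) = 3.2×(√(251/100) − 1) = 1.87 m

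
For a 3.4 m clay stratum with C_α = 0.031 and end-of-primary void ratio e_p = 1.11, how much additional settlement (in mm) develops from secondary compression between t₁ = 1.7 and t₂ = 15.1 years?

S_s ≈ 47.4 mm

Secondary compression: S_s = C_α·H/(1+e_p)·log₁₀(t₂/t₁)
S_s = 0.031×3.4/(1+1.11)×log₁₀(15.1/1.7)
    = 0.04995 × 0.9485 = 0.04738 m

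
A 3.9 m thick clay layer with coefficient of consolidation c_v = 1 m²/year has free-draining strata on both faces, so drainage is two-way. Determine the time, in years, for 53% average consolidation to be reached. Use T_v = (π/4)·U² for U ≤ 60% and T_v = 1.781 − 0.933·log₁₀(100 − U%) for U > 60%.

t ≈ 0.839 years

Drainage path length: H_d = H/2 = 1.95 m (double drainage).
U ≤ 60%: T_v = (π/4)·U² = (π/4)×0.53² = 0.22062.
t = T_v·H_d²/c_v = 0.22062×1.95²/1 = 0.8389 years.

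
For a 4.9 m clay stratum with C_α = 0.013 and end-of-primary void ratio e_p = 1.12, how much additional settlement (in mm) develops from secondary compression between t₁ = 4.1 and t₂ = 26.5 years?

Secondary compression: S_s = C_α·H/(1+e_p)·log₁₀(t₂/t₁)
S_s = 0.013×4.9/(1+1.12)×log₁₀(26.5/4.1)
    = 0.03005 × 0.8105 = 0.02435 m

S_s ≈ 24.4 mm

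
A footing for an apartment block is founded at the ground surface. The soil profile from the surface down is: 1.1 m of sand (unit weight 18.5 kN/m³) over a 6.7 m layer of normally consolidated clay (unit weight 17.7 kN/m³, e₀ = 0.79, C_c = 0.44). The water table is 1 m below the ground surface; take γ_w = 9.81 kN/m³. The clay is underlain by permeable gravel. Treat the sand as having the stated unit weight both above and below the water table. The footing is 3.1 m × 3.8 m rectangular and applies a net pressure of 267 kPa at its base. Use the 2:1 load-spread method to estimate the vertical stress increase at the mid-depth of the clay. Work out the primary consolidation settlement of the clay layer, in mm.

Mid-depth of clay below the ground surface: z = 1.1 + 6.7/2 = 4.45 m.
Total vertical stress at mid-clay: σ_v = 18.5×1.1 + 17.7×3.35 = 79.645 kPa.
Pore pressure: u = 9.81×(4.45 − 1) = 33.845 kPa.
Initial effective stress: σ'_0 = σ_v − u = 79.645 − 33.845 = 45.8 kPa.
Stress increase at mid-clay by the 2:1 spreading method:
Δσ = qBL/((B+z)(L+z)) = 267×3.1×3.8/((3.1+4.45)(3.8+4.45)) = 50.496 kPa
Final effective stress: σ'_f = σ'_0 + Δσ = 45.8 + 50.496 = 96.296 kPa.
Normally consolidated clay, so the full stress increment lies on the virgin compression line:
S_c = C_c·H/(1+e₀)·log₁₀(σ'_f/σ'_0) = 0.44×6.7/(1+0.79)×log₁₀(96.296/45.8)
    = 1.6469 × 0.32274 = 0.5315 m

S_c ≈ 532 mm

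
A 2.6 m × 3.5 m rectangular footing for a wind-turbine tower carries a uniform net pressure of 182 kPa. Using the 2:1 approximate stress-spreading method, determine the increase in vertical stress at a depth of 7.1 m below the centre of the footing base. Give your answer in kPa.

Δσ_z ≈ 16.1 kPa

By the 2:1 method the load spreads at 1 horizontal : 2 vertical, so at depth z the loaded area has grown by z in each plan dimension:
Δσ = qBL/((B+z)(L+z)) = 182×2.6×3.5/((2.6+7.1)(3.5+7.1)) = 16.108 kPa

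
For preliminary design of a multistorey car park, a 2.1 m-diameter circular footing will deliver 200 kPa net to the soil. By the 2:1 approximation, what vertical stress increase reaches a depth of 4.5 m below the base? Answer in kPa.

By the 2:1 method the load spreads at 1 horizontal : 2 vertical, so at depth z the loaded area has grown by z in each plan dimension:
Δσ ≈ qD²/(D+z)² = 200×2.1²/(2.1+4.5)² = 20.248 kPa

Δσ_z ≈ 20.2 kPa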